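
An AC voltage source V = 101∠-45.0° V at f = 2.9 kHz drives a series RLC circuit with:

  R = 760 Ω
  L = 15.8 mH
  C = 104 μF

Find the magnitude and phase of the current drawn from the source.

Step 1 — Angular frequency: ω = 2π·f = 2π·2900 = 1.822e+04 rad/s.
Step 2 — Component impedances:
  R: Z = R = 760 Ω
  L: Z = jωL = j·1.822e+04·0.0158 = 0 + j287.9 Ω
  C: Z = 1/(jωC) = -j/(ω·C) = 0 - j0.5277 Ω
Step 3 — Series combination: Z_total = R + L + C = 760 + j287.4 Ω = 812.5∠20.7° Ω.
Step 4 — Source phasor: V = 101∠-45.0° V = 71.42 - j71.42 V.
Step 5 — Ohm's law: I = V / Z_total = (71.42 - j71.42) / (760 + j287.4) = 0.05113 - j0.1133 A.
Step 6 — Convert to polar: |I| = 0.1243 A, ∠I = -65.7°.

I = 0.1243∠-65.7° A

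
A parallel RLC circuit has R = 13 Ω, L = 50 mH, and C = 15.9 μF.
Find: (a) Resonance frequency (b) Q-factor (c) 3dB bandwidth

Step 1 — Resonance: ω₀ = 1/√(LC) = 1/√(0.05·1.59e-05) = 1122 rad/s.
Step 2 — f₀ = ω₀/(2π) = 178.5 Hz.
Step 3 — Parallel Q: Q = R/(ω₀L) = 13/(1122·0.05) = 0.2318.
Step 4 — Bandwidth: Δω = ω₀/Q = 4838 rad/s; BW = Δω/(2π) = 770 Hz.

(a) f₀ = 178.5 Hz  (b) Q = 0.2318  (c) BW = 770 Hz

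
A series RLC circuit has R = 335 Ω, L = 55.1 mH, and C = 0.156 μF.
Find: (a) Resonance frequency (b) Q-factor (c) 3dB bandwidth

Step 1 — Resonance condition Im(Z)=0 gives ω₀ = 1/√(LC).
Step 2 — ω₀ = 1/√(0.0551·1.56e-07) = 1.079e+04 rad/s.
Step 3 — f₀ = ω₀/(2π) = 1717 Hz.
Step 4 — Series Q: Q = ω₀L/R = 1.079e+04·0.0551/335 = 1.774.
Step 5 — 3dB bandwidth: Δω = ω₀/Q = 6080 rad/s; BW = Δω/(2π) = 967.6 Hz.

(a) f₀ = 1717 Hz  (b) Q = 1.774  (c) BW = 967.6 Hz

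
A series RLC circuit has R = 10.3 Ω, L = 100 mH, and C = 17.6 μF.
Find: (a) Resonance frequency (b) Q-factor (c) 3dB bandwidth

Step 1 — Resonance condition Im(Z)=0 gives ω₀ = 1/√(LC).
Step 2 — ω₀ = 1/√(0.1·1.76e-05) = 753.8 rad/s.
Step 3 — f₀ = ω₀/(2π) = 120 Hz.
Step 4 — Series Q: Q = ω₀L/R = 753.8·0.1/10.3 = 7.318.
Step 5 — 3dB bandwidth: Δω = ω₀/Q = 103 rad/s; BW = Δω/(2π) = 16.39 Hz.

(a) f₀ = 120 Hz  (b) Q = 7.318  (c) BW = 16.39 Hz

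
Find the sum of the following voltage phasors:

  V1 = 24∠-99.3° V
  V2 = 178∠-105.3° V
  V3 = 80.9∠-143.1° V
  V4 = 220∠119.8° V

Step 1 — Convert each phasor to rectangular form:
  V1 = 24·(cos(-99.3°) + j·sin(-99.3°)) = -3.878 - j23.68 V
  V2 = 178·(cos(-105.3°) + j·sin(-105.3°)) = -46.97 - j171.7 V
  V3 = 80.9·(cos(-143.1°) + j·sin(-143.1°)) = -64.69 - j48.57 V
  V4 = 220·(cos(119.8°) + j·sin(119.8°)) = -109.3 + j190.9 V
Step 2 — Sum components: V_total = -224.9 - j53.04 V.
Step 3 — Convert to polar: |V_total| = 231 V, ∠V_total = -166.7°.

V_total = 231∠-166.7° V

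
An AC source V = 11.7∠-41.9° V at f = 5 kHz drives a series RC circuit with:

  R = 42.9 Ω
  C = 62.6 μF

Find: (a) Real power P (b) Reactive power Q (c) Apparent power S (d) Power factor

Step 1 — Angular frequency: ω = 2π·f = 2π·5000 = 3.142e+04 rad/s.
Step 2 — Component impedances:
  R: Z = R = 42.9 Ω
  C: Z = 1/(jωC) = -j/(ω·C) = 0 - j0.5085 Ω
Step 3 — Series combination: Z_total = R + C = 42.9 - j0.5085 Ω = 42.9∠-0.7° Ω.
Step 4 — Source phasor: V = 11.7∠-41.9° V = 8.708 - j7.814 V.
Step 5 — Current: I = V / Z = 0.2051 - j0.1797 A = 0.2727∠-41.2° A.
Step 6 — Complex power: S = V·I* = 3.19 - j0.03782 VA.
Step 7 — Real power: P = Re(S) = 3.19 W.
Step 8 — Reactive power: Q = Im(S) = -0.03782 VAR.
Step 9 — Apparent power: |S| = 3.191 VA.
Step 10 — Power factor: PF = P/|S| = 0.9999 (leading).

(a) P = 3.19 W  (b) Q = -0.03782 VAR  (c) S = 3.191 VA  (d) PF = 0.9999 (leading)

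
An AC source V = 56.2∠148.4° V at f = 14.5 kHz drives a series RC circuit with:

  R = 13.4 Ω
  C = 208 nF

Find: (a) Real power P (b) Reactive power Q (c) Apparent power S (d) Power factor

Step 1 — Angular frequency: ω = 2π·f = 2π·1.45e+04 = 9.111e+04 rad/s.
Step 2 — Component impedances:
  R: Z = R = 13.4 Ω
  C: Z = 1/(jωC) = -j/(ω·C) = 0 - j52.77 Ω
Step 3 — Series combination: Z_total = R + C = 13.4 - j52.77 Ω = 54.44∠-75.8° Ω.
Step 4 — Source phasor: V = 56.2∠148.4° V = -47.87 + j29.45 V.
Step 5 — Current: I = V / Z = -0.7406 - j0.719 A = 1.032∠-135.8° A.
Step 6 — Complex power: S = V·I* = 14.28 - j56.23 VA.
Step 7 — Real power: P = Re(S) = 14.28 W.
Step 8 — Reactive power: Q = Im(S) = -56.23 VAR.
Step 9 — Apparent power: |S| = 58.01 VA.
Step 10 — Power factor: PF = P/|S| = 0.2461 (leading).

(a) P = 14.28 W  (b) Q = -56.23 VAR  (c) S = 58.01 VA  (d) PF = 0.2461 (leading)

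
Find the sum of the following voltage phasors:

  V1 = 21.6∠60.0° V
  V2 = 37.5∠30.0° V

Step 1 — Convert each phasor to rectangular form:
  V1 = 21.6·(cos(60.0°) + j·sin(60.0°)) = 10.8 + j18.71 V
  V2 = 37.5·(cos(30.0°) + j·sin(30.0°)) = 32.48 + j18.75 V
Step 2 — Sum components: V_total = 43.28 + j37.46 V.
Step 3 — Convert to polar: |V_total| = 57.23 V, ∠V_total = 40.9°.

V_total = 57.23∠40.9° V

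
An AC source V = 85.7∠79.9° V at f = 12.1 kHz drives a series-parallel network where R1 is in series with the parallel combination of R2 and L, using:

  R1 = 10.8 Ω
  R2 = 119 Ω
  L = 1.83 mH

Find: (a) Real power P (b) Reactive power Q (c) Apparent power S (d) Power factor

Step 1 — Angular frequency: ω = 2π·f = 2π·1.21e+04 = 7.603e+04 rad/s.
Step 2 — Component impedances:
  R1: Z = R = 10.8 Ω
  R2: Z = R = 119 Ω
  L: Z = jωL = j·7.603e+04·0.00183 = 0 + j139.1 Ω
Step 3 — Parallel branch: R2 || L = 1/(1/R2 + 1/L) = 68.72 + j58.78 Ω.
Step 4 — Series with R1: Z_total = R1 + (R2 || L) = 79.52 + j58.78 Ω = 98.89∠36.5° Ω.
Step 5 — Source phasor: V = 85.7∠79.9° V = 15.03 + j84.37 V.
Step 6 — Current: I = V / Z = 0.6294 + j0.5958 A = 0.8666∠43.4° A.
Step 7 — Complex power: S = V·I* = 59.72 + j44.15 VA.
Step 8 — Real power: P = Re(S) = 59.72 W.
Step 9 — Reactive power: Q = Im(S) = 44.15 VAR.
Step 10 — Apparent power: |S| = 74.27 VA.
Step 11 — Power factor: PF = P/|S| = 0.8042 (lagging).

(a) P = 59.72 W  (b) Q = 44.15 VAR  (c) S = 74.27 VA  (d) PF = 0.8042 (lagging)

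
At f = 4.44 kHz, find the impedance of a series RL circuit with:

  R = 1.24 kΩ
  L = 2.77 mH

Step 1 — Angular frequency: ω = 2π·f = 2π·4440 = 2.79e+04 rad/s.
Step 2 — Component impedances:
  R: Z = R = 1240 Ω
  L: Z = jωL = j·2.79e+04·0.00277 = 0 + j77.28 Ω
Step 3 — Series combination: Z_total = R + L = 1240 + j77.28 Ω = 1242∠3.6° Ω.

Z = 1240 + j77.28 Ω = 1242∠3.6° Ω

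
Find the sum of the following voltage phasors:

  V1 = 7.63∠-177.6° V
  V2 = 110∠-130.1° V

Step 1 — Convert each phasor to rectangular form:
  V1 = 7.63·(cos(-177.6°) + j·sin(-177.6°)) = -7.623 - j0.3195 V
  V2 = 110·(cos(-130.1°) + j·sin(-130.1°)) = -70.85 - j84.14 V
Step 2 — Sum components: V_total = -78.48 - j84.46 V.
Step 3 — Convert to polar: |V_total| = 115.3 V, ∠V_total = -132.9°.

V_total = 115.3∠-132.9° V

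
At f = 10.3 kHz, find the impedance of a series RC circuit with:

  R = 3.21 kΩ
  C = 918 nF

Step 1 — Angular frequency: ω = 2π·f = 2π·1.03e+04 = 6.472e+04 rad/s.
Step 2 — Component impedances:
  R: Z = R = 3210 Ω
  C: Z = 1/(jωC) = -j/(ω·C) = 0 - j16.83 Ω
Step 3 — Series combination: Z_total = R + C = 3210 - j16.83 Ω = 3210∠-0.3° Ω.

Z = 3210 - j16.83 Ω = 3210∠-0.3° Ω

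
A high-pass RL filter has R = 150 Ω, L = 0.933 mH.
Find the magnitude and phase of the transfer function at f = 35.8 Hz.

Step 1 — Angular frequency: ω = 2π·35.8 = 224.9 rad/s.
Step 2 — Transfer function: H(jω) = jωL/(R + jωL).
Step 3 — Numerator jωL = j·0.2099; denominator R + jωL = 150 + j0.2099.
Step 4 — H = 1.958e-06 + j0.001399.
Step 5 — Magnitude: |H| = 0.001399 (-57.1 dB); phase: φ = 89.9°.

|H| = 0.001399 (-57.1 dB), φ = 89.9°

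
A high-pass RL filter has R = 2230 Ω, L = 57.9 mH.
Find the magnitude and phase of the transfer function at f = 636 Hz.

Step 1 — Angular frequency: ω = 2π·636 = 3996 rad/s.
Step 2 — Transfer function: H(jω) = jωL/(R + jωL).
Step 3 — Numerator jωL = j·231.4; denominator R + jωL = 2230 + j231.4.
Step 4 — H = 0.01065 + j0.1027.
Step 5 — Magnitude: |H| = 0.1032 (-19.7 dB); phase: φ = 84.1°.

|H| = 0.1032 (-19.7 dB), φ = 84.1°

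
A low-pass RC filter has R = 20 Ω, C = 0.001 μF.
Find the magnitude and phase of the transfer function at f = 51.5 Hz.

Step 1 — Angular frequency: ω = 2π·51.5 = 323.6 rad/s.
Step 2 — Transfer function: H(jω) = 1/(1 + jωRC).
Step 3 — Denominator: 1 + jωRC = 1 + j·323.6·20·1e-09 = 1 + j6.472e-06.
Step 4 — H = 1 - j6.472e-06.
Step 5 — Magnitude: |H| = 1 (-0.0 dB); phase: φ = -0.0°.

|H| = 1 (-0.0 dB), φ = -0.0°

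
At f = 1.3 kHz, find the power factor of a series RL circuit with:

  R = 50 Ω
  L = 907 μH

Step 1 — Angular frequency: ω = 2π·f = 2π·1300 = 8168 rad/s.
Step 2 — Component impedances:
  R: Z = R = 50 Ω
  L: Z = jωL = j·8168·0.000907 = 0 + j7.409 Ω
Step 3 — Series combination: Z_total = R + L = 50 + j7.409 Ω = 50.55∠8.4° Ω.
Step 4 — Power factor: PF = cos(φ) = Re(Z)/|Z| = 50/50.546 = 0.9892.
Step 5 — Type: Im(Z) = 7.409 ⇒ lagging (phase φ = 8.4°).

PF = 0.9892 (lagging, φ = 8.4°)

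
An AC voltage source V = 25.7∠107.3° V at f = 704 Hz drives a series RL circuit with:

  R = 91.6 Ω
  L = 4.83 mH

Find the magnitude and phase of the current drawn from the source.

Step 1 — Angular frequency: ω = 2π·f = 2π·704 = 4423 rad/s.
Step 2 — Component impedances:
  R: Z = R = 91.6 Ω
  L: Z = jωL = j·4423·0.00483 = 0 + j21.36 Ω
Step 3 — Series combination: Z_total = R + L = 91.6 + j21.36 Ω = 94.06∠13.1° Ω.
Step 4 — Source phasor: V = 25.7∠107.3° V = -7.643 + j24.54 V.
Step 5 — Ohm's law: I = V / Z_total = (-7.643 + j24.54) / (91.6 + j21.36) = -0.01987 + j0.2725 A.
Step 6 — Convert to polar: |I| = 0.2732 A, ∠I = 94.2°.

I = 0.2732∠94.2° A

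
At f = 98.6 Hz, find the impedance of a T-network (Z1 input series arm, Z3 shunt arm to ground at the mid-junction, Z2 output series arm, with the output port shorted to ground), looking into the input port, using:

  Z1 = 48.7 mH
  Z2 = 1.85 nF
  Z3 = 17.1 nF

Step 1 — Angular frequency: ω = 2π·f = 2π·98.6 = 619.5 rad/s.
Step 2 — Component impedances:
  Z1: Z = jωL = j·619.5·0.0487 = 0 + j30.17 Ω
  Z2: Z = 1/(jωC) = -j/(ω·C) = 0 - j8.725e+05 Ω
  Z3: Z = 1/(jωC) = -j/(ω·C) = 0 - j9.439e+04 Ω
Step 3 — With the output port shorted to ground, the output series arm Z2 runs from the junction to ground; the shunt arm Z3 also runs from the junction to ground. They appear in parallel: Z3 || Z2 = 0 - j8.518e+04 Ω.
Step 4 — Series with input arm Z1: Z_in = Z1 + (Z3 || Z2) = 0 - j8.515e+04 Ω = 8.515e+04∠-90.0° Ω.

Z = 0 - j8.515e+04 Ω = 8.515e+04∠-90.0° Ω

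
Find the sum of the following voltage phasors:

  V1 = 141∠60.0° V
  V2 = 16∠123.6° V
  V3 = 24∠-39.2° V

Step 1 — Convert each phasor to rectangular form:
  V1 = 141·(cos(60.0°) + j·sin(60.0°)) = 70.5 + j122.1 V
  V2 = 16·(cos(123.6°) + j·sin(123.6°)) = -8.854 + j13.33 V
  V3 = 24·(cos(-39.2°) + j·sin(-39.2°)) = 18.6 - j15.17 V
Step 2 — Sum components: V_total = 80.24 + j120.3 V.
Step 3 — Convert to polar: |V_total| = 144.6 V, ∠V_total = 56.3°.

V_total = 144.6∠56.3° V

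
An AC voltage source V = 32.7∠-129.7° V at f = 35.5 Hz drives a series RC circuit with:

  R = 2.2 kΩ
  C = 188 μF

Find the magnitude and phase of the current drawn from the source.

Step 1 — Angular frequency: ω = 2π·f = 2π·35.5 = 223.1 rad/s.
Step 2 — Component impedances:
  R: Z = R = 2200 Ω
  C: Z = 1/(jωC) = -j/(ω·C) = 0 - j23.85 Ω
Step 3 — Series combination: Z_total = R + C = 2200 - j23.85 Ω = 2200∠-0.6° Ω.
Step 4 — Source phasor: V = 32.7∠-129.7° V = -20.89 - j25.16 V.
Step 5 — Ohm's law: I = V / Z_total = (-20.89 - j25.16) / (2200 - j23.85) = -0.009369 - j0.01154 A.
Step 6 — Convert to polar: |I| = 0.01486 A, ∠I = -129.1°.

I = 0.01486∠-129.1° A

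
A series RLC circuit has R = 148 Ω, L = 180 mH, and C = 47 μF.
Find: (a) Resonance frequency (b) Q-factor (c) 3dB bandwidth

Step 1 — Resonance: ω₀ = 1/√(LC) = 1/√(0.18·4.7e-05) = 343.8 rad/s.
Step 2 — f₀ = ω₀/(2π) = 54.72 Hz.
Step 3 — Series Q: Q = ω₀L/R = 343.8·0.18/148 = 0.4181.
Step 4 — Bandwidth: Δω = ω₀/Q = 822.2 rad/s; BW = Δω/(2π) = 130.9 Hz.

(a) f₀ = 54.72 Hz  (b) Q = 0.4181  (c) BW = 130.9 Hz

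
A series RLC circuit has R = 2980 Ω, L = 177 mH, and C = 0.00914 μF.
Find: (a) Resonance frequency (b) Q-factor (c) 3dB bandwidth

Step 1 — Resonance: ω₀ = 1/√(LC) = 1/√(0.177·9.14e-09) = 2.486e+04 rad/s.
Step 2 — f₀ = ω₀/(2π) = 3957 Hz.
Step 3 — Series Q: Q = ω₀L/R = 2.486e+04·0.177/2980 = 1.477.
Step 4 — Bandwidth: Δω = ω₀/Q = 1.684e+04 rad/s; BW = Δω/(2π) = 2680 Hz.

(a) f₀ = 3957 Hz  (b) Q = 1.477  (c) BW = 2680 Hz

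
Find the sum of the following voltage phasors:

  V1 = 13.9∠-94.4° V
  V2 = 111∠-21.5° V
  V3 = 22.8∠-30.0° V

Step 1 — Convert each phasor to rectangular form:
  V1 = 13.9·(cos(-94.4°) + j·sin(-94.4°)) = -1.066 - j13.86 V
  V2 = 111·(cos(-21.5°) + j·sin(-21.5°)) = 103.3 - j40.68 V
  V3 = 22.8·(cos(-30.0°) + j·sin(-30.0°)) = 19.75 - j11.4 V
Step 2 — Sum components: V_total = 122 - j65.94 V.
Step 3 — Convert to polar: |V_total| = 138.6 V, ∠V_total = -28.4°.

V_total = 138.6∠-28.4° V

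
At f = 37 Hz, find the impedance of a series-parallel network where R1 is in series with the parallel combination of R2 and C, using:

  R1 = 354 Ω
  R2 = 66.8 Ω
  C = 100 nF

Step 1 — Angular frequency: ω = 2π·f = 2π·37 = 232.5 rad/s.
Step 2 — Component impedances:
  R1: Z = R = 354 Ω
  R2: Z = R = 66.8 Ω
  C: Z = 1/(jωC) = -j/(ω·C) = 0 - j4.301e+04 Ω
Step 3 — Parallel branch: R2 || C = 1/(1/R2 + 1/C) = 66.8 - j0.1037 Ω.
Step 4 — Series with R1: Z_total = R1 + (R2 || C) = 420.8 - j0.1037 Ω = 420.8∠-0.0° Ω.

Z = 420.8 - j0.1037 Ω = 420.8∠-0.0° Ω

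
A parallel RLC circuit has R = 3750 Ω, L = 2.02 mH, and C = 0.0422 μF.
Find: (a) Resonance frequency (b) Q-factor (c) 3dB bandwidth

Step 1 — Resonance: ω₀ = 1/√(LC) = 1/√(0.00202·4.22e-08) = 1.083e+05 rad/s.
Step 2 — f₀ = ω₀/(2π) = 1.724e+04 Hz.
Step 3 — Parallel Q: Q = R/(ω₀L) = 3750/(1.083e+05·0.00202) = 17.14.
Step 4 — Bandwidth: Δω = ω₀/Q = 6319 rad/s; BW = Δω/(2π) = 1006 Hz.

(a) f₀ = 1.724e+04 Hz  (b) Q = 17.14  (c) BW = 1006 Hz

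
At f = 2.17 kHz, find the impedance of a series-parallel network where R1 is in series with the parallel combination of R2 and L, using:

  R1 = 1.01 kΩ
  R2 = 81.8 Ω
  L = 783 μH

Step 1 — Angular frequency: ω = 2π·f = 2π·2170 = 1.363e+04 rad/s.
Step 2 — Component impedances:
  R1: Z = R = 1010 Ω
  R2: Z = R = 81.8 Ω
  L: Z = jωL = j·1.363e+04·0.000783 = 0 + j10.68 Ω
Step 3 — Parallel branch: R2 || L = 1/(1/R2 + 1/L) = 1.37 + j10.5 Ω.
Step 4 — Series with R1: Z_total = R1 + (R2 || L) = 1011 + j10.5 Ω = 1011∠0.6° Ω.

Z = 1011 + j10.5 Ω = 1011∠0.6° Ω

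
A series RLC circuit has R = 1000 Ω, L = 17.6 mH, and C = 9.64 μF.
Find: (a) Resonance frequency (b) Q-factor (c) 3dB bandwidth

Step 1 — Resonance: ω₀ = 1/√(LC) = 1/√(0.0176·9.64e-06) = 2428 rad/s.
Step 2 — f₀ = ω₀/(2π) = 386.4 Hz.
Step 3 — Series Q: Q = ω₀L/R = 2428·0.0176/1000 = 0.04273.
Step 4 — Bandwidth: Δω = ω₀/Q = 5.682e+04 rad/s; BW = Δω/(2π) = 9043 Hz.

(a) f₀ = 386.4 Hz  (b) Q = 0.04273  (c) BW = 9043 Hz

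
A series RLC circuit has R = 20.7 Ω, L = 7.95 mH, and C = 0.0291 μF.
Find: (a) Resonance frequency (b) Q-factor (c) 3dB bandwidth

Step 1 — Resonance: ω₀ = 1/√(LC) = 1/√(0.00795·2.91e-08) = 6.575e+04 rad/s.
Step 2 — f₀ = ω₀/(2π) = 1.046e+04 Hz.
Step 3 — Series Q: Q = ω₀L/R = 6.575e+04·0.00795/20.7 = 25.25.
Step 4 — Bandwidth: Δω = ω₀/Q = 2604 rad/s; BW = Δω/(2π) = 414.4 Hz.

(a) f₀ = 1.046e+04 Hz  (b) Q = 25.25  (c) BW = 414.4 Hz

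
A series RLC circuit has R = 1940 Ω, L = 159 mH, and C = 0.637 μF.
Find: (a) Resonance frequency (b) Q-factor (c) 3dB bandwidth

Step 1 — Resonance condition Im(Z)=0 gives ω₀ = 1/√(LC).
Step 2 — ω₀ = 1/√(0.159·6.37e-07) = 3142 rad/s.
Step 3 — f₀ = ω₀/(2π) = 500.1 Hz.
Step 4 — Series Q: Q = ω₀L/R = 3142·0.159/1940 = 0.2575.
Step 5 — 3dB bandwidth: Δω = ω₀/Q = 1.22e+04 rad/s; BW = Δω/(2π) = 1942 Hz.

(a) f₀ = 500.1 Hz  (b) Q = 0.2575  (c) BW = 1942 Hz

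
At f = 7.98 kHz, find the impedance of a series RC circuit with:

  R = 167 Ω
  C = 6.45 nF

Step 1 — Angular frequency: ω = 2π·f = 2π·7980 = 5.014e+04 rad/s.
Step 2 — Component impedances:
  R: Z = R = 167 Ω
  C: Z = 1/(jωC) = -j/(ω·C) = 0 - j3092 Ω
Step 3 — Series combination: Z_total = R + C = 167 - j3092 Ω = 3097∠-86.9° Ω.

Z = 167 - j3092 Ω = 3097∠-86.9° Ω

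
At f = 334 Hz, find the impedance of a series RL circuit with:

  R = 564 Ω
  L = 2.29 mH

Step 1 — Angular frequency: ω = 2π·f = 2π·334 = 2099 rad/s.
Step 2 — Component impedances:
  R: Z = R = 564 Ω
  L: Z = jωL = j·2099·0.00229 = 0 + j4.806 Ω
Step 3 — Series combination: Z_total = R + L = 564 + j4.806 Ω = 564∠0.5° Ω.

Z = 564 + j4.806 Ω = 564∠0.5° Ω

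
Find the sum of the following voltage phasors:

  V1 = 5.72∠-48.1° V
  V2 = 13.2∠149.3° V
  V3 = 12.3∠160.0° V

Step 1 — Convert each phasor to rectangular form:
  V1 = 5.72·(cos(-48.1°) + j·sin(-48.1°)) = 3.82 - j4.257 V
  V2 = 13.2·(cos(149.3°) + j·sin(149.3°)) = -11.35 + j6.739 V
  V3 = 12.3·(cos(160.0°) + j·sin(160.0°)) = -11.56 + j4.207 V
Step 2 — Sum components: V_total = -19.09 + j6.689 V.
Step 3 — Convert to polar: |V_total| = 20.23 V, ∠V_total = 160.7°.

V_total = 20.23∠160.7° V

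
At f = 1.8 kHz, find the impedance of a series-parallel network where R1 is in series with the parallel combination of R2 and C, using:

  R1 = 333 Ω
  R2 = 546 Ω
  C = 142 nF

Step 1 — Angular frequency: ω = 2π·f = 2π·1800 = 1.131e+04 rad/s.
Step 2 — Component impedances:
  R1: Z = R = 333 Ω
  R2: Z = R = 546 Ω
  C: Z = 1/(jωC) = -j/(ω·C) = 0 - j622.7 Ω
Step 3 — Parallel branch: R2 || C = 1/(1/R2 + 1/C) = 308.7 - j270.7 Ω.
Step 4 — Series with R1: Z_total = R1 + (R2 || C) = 641.7 - j270.7 Ω = 696.4∠-22.9° Ω.

Z = 641.7 - j270.7 Ω = 696.4∠-22.9° Ω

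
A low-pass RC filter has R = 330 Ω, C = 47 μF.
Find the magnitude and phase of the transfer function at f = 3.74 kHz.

Step 1 — Angular frequency: ω = 2π·3740 = 2.35e+04 rad/s.
Step 2 — Transfer function: H(jω) = 1/(1 + jωRC).
Step 3 — Denominator: 1 + jωRC = 1 + j·2.35e+04·330·4.7e-05 = 1 + j364.5.
Step 4 — H = 7.528e-06 - j0.002744.
Step 5 — Magnitude: |H| = 0.002744 (-51.2 dB); phase: φ = -89.8°.

|H| = 0.002744 (-51.2 dB), φ = -89.8°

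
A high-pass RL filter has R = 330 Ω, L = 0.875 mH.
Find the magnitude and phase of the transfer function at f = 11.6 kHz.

Step 1 — Angular frequency: ω = 2π·1.16e+04 = 7.288e+04 rad/s.
Step 2 — Transfer function: H(jω) = jωL/(R + jωL).
Step 3 — Numerator jωL = j·63.77; denominator R + jωL = 330 + j63.77.
Step 4 — H = 0.036 + j0.1863.
Step 5 — Magnitude: |H| = 0.1897 (-14.4 dB); phase: φ = 79.1°.

|H| = 0.1897 (-14.4 dB), φ = 79.1°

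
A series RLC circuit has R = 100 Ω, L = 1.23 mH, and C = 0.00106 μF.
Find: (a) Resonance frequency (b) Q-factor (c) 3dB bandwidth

Step 1 — Resonance: ω₀ = 1/√(LC) = 1/√(0.00123·1.06e-09) = 8.758e+05 rad/s.
Step 2 — f₀ = ω₀/(2π) = 1.394e+05 Hz.
Step 3 — Series Q: Q = ω₀L/R = 8.758e+05·0.00123/100 = 10.77.
Step 4 — Bandwidth: Δω = ω₀/Q = 8.13e+04 rad/s; BW = Δω/(2π) = 1.294e+04 Hz.

(a) f₀ = 1.394e+05 Hz  (b) Q = 10.77  (c) BW = 1.294e+04 Hz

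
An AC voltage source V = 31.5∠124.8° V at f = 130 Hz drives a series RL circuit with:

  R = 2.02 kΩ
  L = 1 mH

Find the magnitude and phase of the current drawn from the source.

Step 1 — Angular frequency: ω = 2π·f = 2π·130 = 816.8 rad/s.
Step 2 — Component impedances:
  R: Z = R = 2020 Ω
  L: Z = jωL = j·816.8·0.001 = 0 + j0.8168 Ω
Step 3 — Series combination: Z_total = R + L = 2020 + j0.8168 Ω = 2020∠0.0° Ω.
Step 4 — Source phasor: V = 31.5∠124.8° V = -17.98 + j25.87 V.
Step 5 — Ohm's law: I = V / Z_total = (-17.98 + j25.87) / (2020 + j0.8168) = -0.008895 + j0.01281 A.
Step 6 — Convert to polar: |I| = 0.01559 A, ∠I = 124.8°.

I = 0.01559∠124.8° A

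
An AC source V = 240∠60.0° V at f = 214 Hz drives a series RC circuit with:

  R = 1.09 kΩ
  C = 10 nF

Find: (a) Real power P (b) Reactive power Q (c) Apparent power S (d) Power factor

Step 1 — Angular frequency: ω = 2π·f = 2π·214 = 1345 rad/s.
Step 2 — Component impedances:
  R: Z = R = 1090 Ω
  C: Z = 1/(jωC) = -j/(ω·C) = 0 - j7.437e+04 Ω
Step 3 — Series combination: Z_total = R + C = 1090 - j7.437e+04 Ω = 7.438e+04∠-89.2° Ω.
Step 4 — Source phasor: V = 240∠60.0° V = 120 + j207.8 V.
Step 5 — Current: I = V / Z = -0.00277 + j0.001654 A = 0.003227∠149.2° A.
Step 6 — Complex power: S = V·I* = 0.01135 - j0.7743 VA.
Step 7 — Real power: P = Re(S) = 0.01135 W.
Step 8 — Reactive power: Q = Im(S) = -0.7743 VAR.
Step 9 — Apparent power: |S| = 0.7744 VA.
Step 10 — Power factor: PF = P/|S| = 0.01465 (leading).

(a) P = 0.01135 W  (b) Q = -0.7743 VAR  (c) S = 0.7744 VA  (d) PF = 0.01465 (leading)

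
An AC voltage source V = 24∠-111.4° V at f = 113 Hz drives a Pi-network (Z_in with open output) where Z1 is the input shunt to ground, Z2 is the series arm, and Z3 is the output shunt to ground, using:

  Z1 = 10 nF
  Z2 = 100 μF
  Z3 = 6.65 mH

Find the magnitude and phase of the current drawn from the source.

Step 1 — Angular frequency: ω = 2π·f = 2π·113 = 710 rad/s.
Step 2 — Component impedances:
  Z1: Z = 1/(jωC) = -j/(ω·C) = 0 - j1.408e+05 Ω
  Z2: Z = 1/(jωC) = -j/(ω·C) = 0 - j14.08 Ω
  Z3: Z = jωL = j·710·0.00665 = 0 + j4.721 Ω
Step 3 — With open output, the series arm Z2 and the output shunt Z3 appear in series to ground: Z2 + Z3 = 0 - j9.363 Ω.
Step 4 — Parallel with input shunt Z1: Z_in = Z1 || (Z2 + Z3) = 0 - j9.362 Ω = 9.362∠-90.0° Ω.
Step 5 — Source phasor: V = 24∠-111.4° V = -8.757 - j22.35 V.
Step 6 — Ohm's law: I = V / Z_total = (-8.757 - j22.35) / (0 - j9.362) = 2.387 - j0.9353 A.
Step 7 — Convert to polar: |I| = 2.563 A, ∠I = -21.4°.

I = 2.563∠-21.4° A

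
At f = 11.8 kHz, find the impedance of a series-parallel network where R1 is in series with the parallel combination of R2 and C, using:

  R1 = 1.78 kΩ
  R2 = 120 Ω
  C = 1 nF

Step 1 — Angular frequency: ω = 2π·f = 2π·1.18e+04 = 7.414e+04 rad/s.
Step 2 — Component impedances:
  R1: Z = R = 1780 Ω
  R2: Z = R = 120 Ω
  C: Z = 1/(jωC) = -j/(ω·C) = 0 - j1.349e+04 Ω
Step 3 — Parallel branch: R2 || C = 1/(1/R2 + 1/C) = 120 - j1.068 Ω.
Step 4 — Series with R1: Z_total = R1 + (R2 || C) = 1900 - j1.068 Ω = 1900∠-0.0° Ω.

Z = 1900 - j1.068 Ω = 1900∠-0.0° Ω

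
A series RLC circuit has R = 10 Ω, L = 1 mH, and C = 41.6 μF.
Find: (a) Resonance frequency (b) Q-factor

Step 1 — Resonance condition Im(Z)=0 gives ω₀ = 1/√(LC).
Step 2 — ω₀ = 1/√(0.001·4.16e-05) = 4903 rad/s.
Step 3 — f₀ = ω₀/(2π) = 780.3 Hz.
Step 4 — Series Q: Q = ω₀L/R = 4903·0.001/10 = 0.4903.

(a) f₀ = 780.3 Hz  (b) Q = 0.4903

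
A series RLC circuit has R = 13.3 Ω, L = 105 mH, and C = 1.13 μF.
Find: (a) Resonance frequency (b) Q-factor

Step 1 — Resonance condition Im(Z)=0 gives ω₀ = 1/√(LC).
Step 2 — ω₀ = 1/√(0.105·1.13e-06) = 2903 rad/s.
Step 3 — f₀ = ω₀/(2π) = 462 Hz.
Step 4 — Series Q: Q = ω₀L/R = 2903·0.105/13.3 = 22.92.

(a) f₀ = 462 Hz  (b) Q = 22.92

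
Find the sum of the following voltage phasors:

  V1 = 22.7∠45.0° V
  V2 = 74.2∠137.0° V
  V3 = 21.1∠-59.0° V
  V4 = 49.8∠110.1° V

Step 1 — Convert each phasor to rectangular form:
  V1 = 22.7·(cos(45.0°) + j·sin(45.0°)) = 16.05 + j16.05 V
  V2 = 74.2·(cos(137.0°) + j·sin(137.0°)) = -54.27 + j50.6 V
  V3 = 21.1·(cos(-59.0°) + j·sin(-59.0°)) = 10.87 - j18.09 V
  V4 = 49.8·(cos(110.1°) + j·sin(110.1°)) = -17.11 + j46.77 V
Step 2 — Sum components: V_total = -44.46 + j95.34 V.
Step 3 — Convert to polar: |V_total| = 105.2 V, ∠V_total = 115.0°.

V_total = 105.2∠115.0° V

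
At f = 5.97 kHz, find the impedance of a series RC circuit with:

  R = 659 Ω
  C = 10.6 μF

Step 1 — Angular frequency: ω = 2π·f = 2π·5970 = 3.751e+04 rad/s.
Step 2 — Component impedances:
  R: Z = R = 659 Ω
  C: Z = 1/(jωC) = -j/(ω·C) = 0 - j2.515 Ω
Step 3 — Series combination: Z_total = R + C = 659 - j2.515 Ω = 659∠-0.2° Ω.

Z = 659 - j2.515 Ω = 659∠-0.2° Ω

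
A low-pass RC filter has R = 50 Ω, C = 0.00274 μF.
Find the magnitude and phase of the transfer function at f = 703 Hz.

Step 1 — Angular frequency: ω = 2π·703 = 4417 rad/s.
Step 2 — Transfer function: H(jω) = 1/(1 + jωRC).
Step 3 — Denominator: 1 + jωRC = 1 + j·4417·50·2.74e-09 = 1 + j0.0006051.
Step 4 — H = 1 - j0.0006051.
Step 5 — Magnitude: |H| = 1 (-0.0 dB); phase: φ = -0.0°.

|H| = 1 (-0.0 dB), φ = -0.0°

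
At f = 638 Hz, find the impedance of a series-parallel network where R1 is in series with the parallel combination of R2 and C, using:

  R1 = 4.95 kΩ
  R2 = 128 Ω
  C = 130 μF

Step 1 — Angular frequency: ω = 2π·f = 2π·638 = 4009 rad/s.
Step 2 — Component impedances:
  R1: Z = R = 4950 Ω
  R2: Z = R = 128 Ω
  C: Z = 1/(jωC) = -j/(ω·C) = 0 - j1.919 Ω
Step 3 — Parallel branch: R2 || C = 1/(1/R2 + 1/C) = 0.02876 - j1.918 Ω.
Step 4 — Series with R1: Z_total = R1 + (R2 || C) = 4950 - j1.918 Ω = 4950∠-0.0° Ω.

Z = 4950 - j1.918 Ω = 4950∠-0.0° Ω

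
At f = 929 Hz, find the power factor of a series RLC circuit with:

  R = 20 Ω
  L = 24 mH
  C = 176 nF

Step 1 — Angular frequency: ω = 2π·f = 2π·929 = 5837 rad/s.
Step 2 — Component impedances:
  R: Z = R = 20 Ω
  L: Z = jωL = j·5837·0.024 = 0 + j140.1 Ω
  C: Z = 1/(jωC) = -j/(ω·C) = 0 - j973.4 Ω
Step 3 — Series combination: Z_total = R + L + C = 20 - j833.3 Ω = 833.6∠-88.6° Ω.
Step 4 — Power factor: PF = cos(φ) = Re(Z)/|Z| = 20/833.6 = 0.02399.
Step 5 — Type: Im(Z) = -833.3 ⇒ leading (phase φ = -88.6°).

PF = 0.02399 (leading, φ = -88.6°)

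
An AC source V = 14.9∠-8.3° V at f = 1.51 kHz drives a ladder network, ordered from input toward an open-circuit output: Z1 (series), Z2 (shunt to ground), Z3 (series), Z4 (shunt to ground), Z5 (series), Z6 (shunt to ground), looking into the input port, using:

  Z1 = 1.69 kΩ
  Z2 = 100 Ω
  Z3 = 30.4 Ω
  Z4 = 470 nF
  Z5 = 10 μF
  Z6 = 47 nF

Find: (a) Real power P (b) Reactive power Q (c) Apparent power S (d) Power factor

Step 1 — Angular frequency: ω = 2π·f = 2π·1510 = 9488 rad/s.
Step 2 — Component impedances:
  Z1: Z = R = 1690 Ω
  Z2: Z = R = 100 Ω
  Z3: Z = R = 30.4 Ω
  Z4: Z = 1/(jωC) = -j/(ω·C) = 0 - j224.3 Ω
  Z5: Z = 1/(jωC) = -j/(ω·C) = 0 - j10.54 Ω
  Z6: Z = 1/(jωC) = -j/(ω·C) = 0 - j2243 Ω
Step 3 — Ladder network (open output): work backward from the far end, alternating series and parallel combinations. Z_in = 1768 - j34.8 Ω = 1768∠-1.1° Ω.
Step 4 — Source phasor: V = 14.9∠-8.3° V = 14.74 - j2.151 V.
Step 5 — Current: I = V / Z = 0.008361 - j0.001052 A = 0.008427∠-7.2° A.
Step 6 — Complex power: S = V·I* = 0.1255 - j0.002472 VA.
Step 7 — Real power: P = Re(S) = 0.1255 W.
Step 8 — Reactive power: Q = Im(S) = -0.002472 VAR.
Step 9 — Apparent power: |S| = 0.1256 VA.
Step 10 — Power factor: PF = P/|S| = 0.9998 (leading).

(a) P = 0.1255 W  (b) Q = -0.002472 VAR  (c) S = 0.1256 VA  (d) PF = 0.9998 (leading)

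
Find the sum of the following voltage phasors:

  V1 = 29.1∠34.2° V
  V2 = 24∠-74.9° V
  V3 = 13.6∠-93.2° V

Step 1 — Convert each phasor to rectangular form:
  V1 = 29.1·(cos(34.2°) + j·sin(34.2°)) = 24.07 + j16.36 V
  V2 = 24·(cos(-74.9°) + j·sin(-74.9°)) = 6.252 - j23.17 V
  V3 = 13.6·(cos(-93.2°) + j·sin(-93.2°)) = -0.7592 - j13.58 V
Step 2 — Sum components: V_total = 29.56 - j20.39 V.
Step 3 — Convert to polar: |V_total| = 35.91 V, ∠V_total = -34.6°.

V_total = 35.91∠-34.6° V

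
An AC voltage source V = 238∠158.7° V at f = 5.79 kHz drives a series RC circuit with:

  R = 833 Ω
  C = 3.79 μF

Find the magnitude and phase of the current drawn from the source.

Step 1 — Angular frequency: ω = 2π·f = 2π·5790 = 3.638e+04 rad/s.
Step 2 — Component impedances:
  R: Z = R = 833 Ω
  C: Z = 1/(jωC) = -j/(ω·C) = 0 - j7.253 Ω
Step 3 — Series combination: Z_total = R + C = 833 - j7.253 Ω = 833∠-0.5° Ω.
Step 4 — Source phasor: V = 238∠158.7° V = -221.7 + j86.45 V.
Step 5 — Ohm's law: I = V / Z_total = (-221.7 + j86.45) / (833 - j7.253) = -0.2671 + j0.1015 A.
Step 6 — Convert to polar: |I| = 0.2857 A, ∠I = 159.2°.

I = 0.2857∠159.2° A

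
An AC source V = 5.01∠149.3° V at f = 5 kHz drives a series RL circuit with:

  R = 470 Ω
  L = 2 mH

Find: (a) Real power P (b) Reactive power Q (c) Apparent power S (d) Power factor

Step 1 — Angular frequency: ω = 2π·f = 2π·5000 = 3.142e+04 rad/s.
Step 2 — Component impedances:
  R: Z = R = 470 Ω
  L: Z = jωL = j·3.142e+04·0.002 = 0 + j62.83 Ω
Step 3 — Series combination: Z_total = R + L = 470 + j62.83 Ω = 474.2∠7.6° Ω.
Step 4 — Source phasor: V = 5.01∠149.3° V = -4.308 + j2.558 V.
Step 5 — Current: I = V / Z = -0.00829 + j0.00655 A = 0.01057∠141.7° A.
Step 6 — Complex power: S = V·I* = 0.05247 + j0.007014 VA.
Step 7 — Real power: P = Re(S) = 0.05247 W.
Step 8 — Reactive power: Q = Im(S) = 0.007014 VAR.
Step 9 — Apparent power: |S| = 0.05293 VA.
Step 10 — Power factor: PF = P/|S| = 0.9912 (lagging).

(a) P = 0.05247 W  (b) Q = 0.007014 VAR  (c) S = 0.05293 VA  (d) PF = 0.9912 (lagging)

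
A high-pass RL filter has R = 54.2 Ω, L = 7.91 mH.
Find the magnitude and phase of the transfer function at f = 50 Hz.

Step 1 — Angular frequency: ω = 2π·50 = 314.2 rad/s.
Step 2 — Transfer function: H(jω) = jωL/(R + jωL).
Step 3 — Numerator jωL = j·2.485; denominator R + jωL = 54.2 + j2.485.
Step 4 — H = 0.002098 + j0.04575.
Step 5 — Magnitude: |H| = 0.0458 (-26.8 dB); phase: φ = 87.4°.

|H| = 0.0458 (-26.8 dB), φ = 87.4°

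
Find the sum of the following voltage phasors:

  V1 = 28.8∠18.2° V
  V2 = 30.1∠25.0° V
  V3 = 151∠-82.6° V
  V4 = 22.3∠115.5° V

Step 1 — Convert each phasor to rectangular form:
  V1 = 28.8·(cos(18.2°) + j·sin(18.2°)) = 27.36 + j8.995 V
  V2 = 30.1·(cos(25.0°) + j·sin(25.0°)) = 27.28 + j12.72 V
  V3 = 151·(cos(-82.6°) + j·sin(-82.6°)) = 19.45 - j149.7 V
  V4 = 22.3·(cos(115.5°) + j·sin(115.5°)) = -9.6 + j20.13 V
Step 2 — Sum components: V_total = 64.49 - j107.9 V.
Step 3 — Convert to polar: |V_total| = 125.7 V, ∠V_total = -59.1°.

V_total = 125.7∠-59.1° V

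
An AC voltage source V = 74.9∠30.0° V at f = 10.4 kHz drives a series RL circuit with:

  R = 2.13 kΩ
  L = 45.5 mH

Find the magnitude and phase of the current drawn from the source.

Step 1 — Angular frequency: ω = 2π·f = 2π·1.04e+04 = 6.535e+04 rad/s.
Step 2 — Component impedances:
  R: Z = R = 2130 Ω
  L: Z = jωL = j·6.535e+04·0.0455 = 0 + j2973 Ω
Step 3 — Series combination: Z_total = R + L = 2130 + j2973 Ω = 3657∠54.4° Ω.
Step 4 — Source phasor: V = 74.9∠30.0° V = 64.87 + j37.45 V.
Step 5 — Ohm's law: I = V / Z_total = (64.87 + j37.45) / (2130 + j2973) = 0.01865 - j0.008454 A.
Step 6 — Convert to polar: |I| = 0.02048 A, ∠I = -24.4°.

I = 0.02048∠-24.4° A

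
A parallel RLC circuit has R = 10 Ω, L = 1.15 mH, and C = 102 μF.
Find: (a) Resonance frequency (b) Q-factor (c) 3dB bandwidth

Step 1 — Resonance: ω₀ = 1/√(LC) = 1/√(0.00115·0.000102) = 2920 rad/s.
Step 2 — f₀ = ω₀/(2π) = 464.7 Hz.
Step 3 — Parallel Q: Q = R/(ω₀L) = 10/(2920·0.00115) = 2.978.
Step 4 — Bandwidth: Δω = ω₀/Q = 980.4 rad/s; BW = Δω/(2π) = 156 Hz.

(a) f₀ = 464.7 Hz  (b) Q = 2.978  (c) BW = 156 Hz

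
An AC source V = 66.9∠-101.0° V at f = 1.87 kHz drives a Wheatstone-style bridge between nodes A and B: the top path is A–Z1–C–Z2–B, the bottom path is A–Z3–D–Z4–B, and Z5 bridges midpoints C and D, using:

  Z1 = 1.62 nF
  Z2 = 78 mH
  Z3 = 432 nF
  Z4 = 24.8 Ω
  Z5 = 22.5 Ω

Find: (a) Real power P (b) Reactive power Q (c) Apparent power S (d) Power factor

Step 1 — Angular frequency: ω = 2π·f = 2π·1870 = 1.175e+04 rad/s.
Step 2 — Component impedances:
  Z1: Z = 1/(jωC) = -j/(ω·C) = 0 - j5.254e+04 Ω
  Z2: Z = jωL = j·1.175e+04·0.078 = 0 + j916.5 Ω
  Z3: Z = 1/(jωC) = -j/(ω·C) = 0 - j197 Ω
  Z4: Z = R = 24.8 Ω
  Z5: Z = R = 22.5 Ω
Step 3 — Bridge requires nodal analysis (the Z5 bridge couples midpoints C and D, so the two paths cannot be reduced to a simple series/parallel combination). Setting node B to ground and injecting 1 A at node A, the 3-node admittance system at A, C, D solves to V_A = Z_AB = 24.77 - j195.6 Ω = 197.2∠-82.8° Ω.
Step 4 — Source phasor: V = 66.9∠-101.0° V = -12.77 - j65.67 V.
Step 5 — Current: I = V / Z = 0.3223 - j0.1061 A = 0.3393∠-18.2° A.
Step 6 — Complex power: S = V·I* = 2.851 - j22.52 VA.
Step 7 — Real power: P = Re(S) = 2.851 W.
Step 8 — Reactive power: Q = Im(S) = -22.52 VAR.
Step 9 — Apparent power: |S| = 22.7 VA.
Step 10 — Power factor: PF = P/|S| = 0.1256 (leading).

(a) P = 2.851 W  (b) Q = -22.52 VAR  (c) S = 22.7 VA  (d) PF = 0.1256 (leading)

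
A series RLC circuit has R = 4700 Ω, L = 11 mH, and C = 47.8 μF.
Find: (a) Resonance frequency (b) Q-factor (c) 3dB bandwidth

Step 1 — Resonance: ω₀ = 1/√(LC) = 1/√(0.011·4.78e-05) = 1379 rad/s.
Step 2 — f₀ = ω₀/(2π) = 219.5 Hz.
Step 3 — Series Q: Q = ω₀L/R = 1379·0.011/4700 = 0.003228.
Step 4 — Bandwidth: Δω = ω₀/Q = 4.273e+05 rad/s; BW = Δω/(2π) = 6.8e+04 Hz.

(a) f₀ = 219.5 Hz  (b) Q = 0.003228  (c) BW = 6.8e+04 Hz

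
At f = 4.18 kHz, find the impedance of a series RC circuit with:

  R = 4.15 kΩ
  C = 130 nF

Step 1 — Angular frequency: ω = 2π·f = 2π·4180 = 2.626e+04 rad/s.
Step 2 — Component impedances:
  R: Z = R = 4150 Ω
  C: Z = 1/(jωC) = -j/(ω·C) = 0 - j292.9 Ω
Step 3 — Series combination: Z_total = R + C = 4150 - j292.9 Ω = 4160∠-4.0° Ω.

Z = 4150 - j292.9 Ω = 4160∠-4.0° Ω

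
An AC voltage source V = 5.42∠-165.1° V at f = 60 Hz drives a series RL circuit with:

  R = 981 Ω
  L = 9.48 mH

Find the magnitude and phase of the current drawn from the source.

Step 1 — Angular frequency: ω = 2π·f = 2π·60 = 377 rad/s.
Step 2 — Component impedances:
  R: Z = R = 981 Ω
  L: Z = jωL = j·377·0.00948 = 0 + j3.574 Ω
Step 3 — Series combination: Z_total = R + L = 981 + j3.574 Ω = 981∠0.2° Ω.
Step 4 — Source phasor: V = 5.42∠-165.1° V = -5.238 - j1.394 V.
Step 5 — Ohm's law: I = V / Z_total = (-5.238 - j1.394) / (981 + j3.574) = -0.005344 - j0.001401 A.
Step 6 — Convert to polar: |I| = 0.005525 A, ∠I = -165.3°.

I = 0.005525∠-165.3° A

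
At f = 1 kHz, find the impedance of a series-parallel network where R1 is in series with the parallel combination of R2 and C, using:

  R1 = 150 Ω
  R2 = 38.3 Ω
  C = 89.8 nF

Step 1 — Angular frequency: ω = 2π·f = 2π·1000 = 6283 rad/s.
Step 2 — Component impedances:
  R1: Z = R = 150 Ω
  R2: Z = R = 38.3 Ω
  C: Z = 1/(jωC) = -j/(ω·C) = 0 - j1772 Ω
Step 3 — Parallel branch: R2 || C = 1/(1/R2 + 1/C) = 38.28 - j0.8273 Ω.
Step 4 — Series with R1: Z_total = R1 + (R2 || C) = 188.3 - j0.8273 Ω = 188.3∠-0.3° Ω.

Z = 188.3 - j0.8273 Ω = 188.3∠-0.3° Ω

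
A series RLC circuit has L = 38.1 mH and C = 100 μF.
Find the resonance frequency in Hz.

Step 1 — Resonance condition Im(Z)=0 gives ω₀ = 1/√(LC).
Step 2 — ω₀ = 1/√(0.0381·0.0001) = 512.3 rad/s.
Step 3 — f₀ = ω₀/(2π) = 81.54 Hz.

f₀ = 81.54 Hz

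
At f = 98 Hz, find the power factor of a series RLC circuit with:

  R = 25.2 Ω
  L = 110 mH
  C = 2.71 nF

Step 1 — Angular frequency: ω = 2π·f = 2π·98 = 615.8 rad/s.
Step 2 — Component impedances:
  R: Z = R = 25.2 Ω
  L: Z = jωL = j·615.8·0.11 = 0 + j67.73 Ω
  C: Z = 1/(jωC) = -j/(ω·C) = 0 - j5.993e+05 Ω
Step 3 — Series combination: Z_total = R + L + C = 25.2 - j5.992e+05 Ω = 5.992e+05∠-90.0° Ω.
Step 4 — Power factor: PF = cos(φ) = Re(Z)/|Z| = 25.2/5.992e+05 = 4.206e-05.
Step 5 — Type: Im(Z) = -5.992e+05 ⇒ leading (phase φ = -90.0°).

PF = 4.206e-05 (leading, φ = -90.0°)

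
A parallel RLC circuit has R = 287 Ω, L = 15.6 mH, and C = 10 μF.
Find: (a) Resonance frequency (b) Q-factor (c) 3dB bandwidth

Step 1 — Resonance: ω₀ = 1/√(LC) = 1/√(0.0156·1e-05) = 2532 rad/s.
Step 2 — f₀ = ω₀/(2π) = 403 Hz.
Step 3 — Parallel Q: Q = R/(ω₀L) = 287/(2532·0.0156) = 7.266.
Step 4 — Bandwidth: Δω = ω₀/Q = 348.4 rad/s; BW = Δω/(2π) = 55.45 Hz.

(a) f₀ = 403 Hz  (b) Q = 7.266  (c) BW = 55.45 Hz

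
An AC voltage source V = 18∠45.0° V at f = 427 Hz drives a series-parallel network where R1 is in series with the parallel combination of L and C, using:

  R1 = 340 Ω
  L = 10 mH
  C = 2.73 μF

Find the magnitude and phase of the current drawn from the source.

Step 1 — Angular frequency: ω = 2π·f = 2π·427 = 2683 rad/s.
Step 2 — Component impedances:
  R1: Z = R = 340 Ω
  L: Z = jωL = j·2683·0.01 = 0 + j26.83 Ω
  C: Z = 1/(jωC) = -j/(ω·C) = 0 - j136.5 Ω
Step 3 — Parallel branch: L || C = 1/(1/L + 1/C) = 0 + j33.39 Ω.
Step 4 — Series with R1: Z_total = R1 + (L || C) = 340 + j33.39 Ω = 341.6∠5.6° Ω.
Step 5 — Source phasor: V = 18∠45.0° V = 12.73 + j12.73 V.
Step 6 — Ohm's law: I = V / Z_total = (12.73 + j12.73) / (340 + j33.39) = 0.04072 + j0.03344 A.
Step 7 — Convert to polar: |I| = 0.05269 A, ∠I = 39.4°.

I = 0.05269∠39.4° A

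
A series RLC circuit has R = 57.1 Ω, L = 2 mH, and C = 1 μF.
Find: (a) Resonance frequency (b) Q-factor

Step 1 — Resonance condition Im(Z)=0 gives ω₀ = 1/√(LC).
Step 2 — ω₀ = 1/√(0.002·1e-06) = 2.236e+04 rad/s.
Step 3 — f₀ = ω₀/(2π) = 3559 Hz.
Step 4 — Series Q: Q = ω₀L/R = 2.236e+04·0.002/57.1 = 0.7832.

(a) f₀ = 3559 Hz  (b) Q = 0.7832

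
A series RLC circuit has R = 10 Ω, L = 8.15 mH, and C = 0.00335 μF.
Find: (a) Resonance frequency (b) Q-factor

Step 1 — Resonance condition Im(Z)=0 gives ω₀ = 1/√(LC).
Step 2 — ω₀ = 1/√(0.00815·3.35e-09) = 1.914e+05 rad/s.
Step 3 — f₀ = ω₀/(2π) = 3.046e+04 Hz.
Step 4 — Series Q: Q = ω₀L/R = 1.914e+05·0.00815/10 = 156.

(a) f₀ = 3.046e+04 Hz  (b) Q = 156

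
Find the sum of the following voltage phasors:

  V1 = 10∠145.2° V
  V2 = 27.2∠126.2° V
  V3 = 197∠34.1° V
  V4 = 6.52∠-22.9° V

Step 1 — Convert each phasor to rectangular form:
  V1 = 10·(cos(145.2°) + j·sin(145.2°)) = -8.211 + j5.707 V
  V2 = 27.2·(cos(126.2°) + j·sin(126.2°)) = -16.06 + j21.95 V
  V3 = 197·(cos(34.1°) + j·sin(34.1°)) = 163.1 + j110.4 V
  V4 = 6.52·(cos(-22.9°) + j·sin(-22.9°)) = 6.006 - j2.537 V
Step 2 — Sum components: V_total = 144.9 + j135.6 V.
Step 3 — Convert to polar: |V_total| = 198.4 V, ∠V_total = 43.1°.

V_total = 198.4∠43.1° V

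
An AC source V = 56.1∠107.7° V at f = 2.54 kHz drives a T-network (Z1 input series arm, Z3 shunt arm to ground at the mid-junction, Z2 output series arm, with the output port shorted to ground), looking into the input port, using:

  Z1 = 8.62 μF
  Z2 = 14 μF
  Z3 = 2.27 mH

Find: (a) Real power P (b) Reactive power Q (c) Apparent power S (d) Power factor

Step 1 — Angular frequency: ω = 2π·f = 2π·2540 = 1.596e+04 rad/s.
Step 2 — Component impedances:
  Z1: Z = 1/(jωC) = -j/(ω·C) = 0 - j7.269 Ω
  Z2: Z = 1/(jωC) = -j/(ω·C) = 0 - j4.476 Ω
  Z3: Z = jωL = j·1.596e+04·0.00227 = 0 + j36.23 Ω
Step 3 — With the output port shorted to ground, the output series arm Z2 runs from the junction to ground; the shunt arm Z3 also runs from the junction to ground. They appear in parallel: Z3 || Z2 = 0 - j5.107 Ω.
Step 4 — Series with input arm Z1: Z_in = Z1 + (Z3 || Z2) = 0 - j12.38 Ω = 12.38∠-90.0° Ω.
Step 5 — Source phasor: V = 56.1∠107.7° V = -17.06 + j53.44 V.
Step 6 — Current: I = V / Z = -4.319 - j1.378 A = 4.533∠-162.3° A.
Step 7 — Complex power: S = V·I* = 0 - j254.3 VA.
Step 8 — Real power: P = Re(S) = 0 W.
Step 9 — Reactive power: Q = Im(S) = -254.3 VAR.
Step 10 — Apparent power: |S| = 254.3 VA.
Step 11 — Power factor: PF = P/|S| = 0 (leading).

(a) P = 0 W  (b) Q = -254.3 VAR  (c) S = 254.3 VA  (d) PF = 0 (leading)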